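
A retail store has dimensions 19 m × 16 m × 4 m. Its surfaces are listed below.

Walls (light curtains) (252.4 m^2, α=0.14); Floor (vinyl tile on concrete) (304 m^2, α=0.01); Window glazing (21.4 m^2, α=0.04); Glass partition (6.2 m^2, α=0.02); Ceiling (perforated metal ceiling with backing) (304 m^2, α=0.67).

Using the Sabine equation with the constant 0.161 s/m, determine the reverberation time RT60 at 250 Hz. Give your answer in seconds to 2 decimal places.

0.81 s

Summing Sᵢαᵢ: 35.336 + 3.040 + 0.856 + 0.124 + 203.680 → A = 243.036 sabins.
V = 19·16·4 = 1216 m³.
RT60 = 0.161 · V / A = 0.161 × 1216 / 243.036 = 0.81 s.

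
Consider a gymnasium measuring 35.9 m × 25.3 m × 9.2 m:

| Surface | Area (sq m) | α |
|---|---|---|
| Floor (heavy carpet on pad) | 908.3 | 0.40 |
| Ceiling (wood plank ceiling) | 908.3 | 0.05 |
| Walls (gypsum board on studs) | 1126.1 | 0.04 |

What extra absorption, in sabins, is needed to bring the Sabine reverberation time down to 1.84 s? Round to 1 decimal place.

277.4 sabins

Equivalent absorption area: A₁ = 908.3*0.40 + 908.3*0.05 + 1126.1*0.04 = 453.779 sq m.
Target A₂ = 0.161·8356.084/1.84 = 731.157 sabins (V = 8356.084 m³).
ΔA = A₂ − A₁ = 731.157 − 453.779 = 277.4 sabins.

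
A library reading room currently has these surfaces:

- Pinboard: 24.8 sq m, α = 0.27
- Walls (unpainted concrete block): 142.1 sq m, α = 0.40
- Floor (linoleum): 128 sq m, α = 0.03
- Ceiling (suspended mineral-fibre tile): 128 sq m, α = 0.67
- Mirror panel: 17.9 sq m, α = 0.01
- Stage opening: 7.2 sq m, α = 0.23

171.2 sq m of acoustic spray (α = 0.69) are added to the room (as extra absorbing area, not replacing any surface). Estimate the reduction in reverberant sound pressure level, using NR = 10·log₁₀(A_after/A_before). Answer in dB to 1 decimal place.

A_before = Σ Sᵢαᵢ = 24.8×0.27 + 142.1×0.40 + 128×0.03 + 128×0.67 + 17.9×0.01 + 7.2×0.23 = 154.971 sabins.
Added absorption = 171.2 × 0.69 = 118.128 sabins.
A_after = 154.971 + 118.128 = 273.099 sabins.
NR = 10·log₁₀(273.099/154.971) = 2.5 dB.

2.5 dB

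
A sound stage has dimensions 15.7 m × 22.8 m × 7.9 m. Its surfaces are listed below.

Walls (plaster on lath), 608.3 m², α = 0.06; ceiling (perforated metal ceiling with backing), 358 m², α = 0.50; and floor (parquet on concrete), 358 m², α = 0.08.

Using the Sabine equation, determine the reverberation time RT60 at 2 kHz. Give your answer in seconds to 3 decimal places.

Total absorption A = 608.3×0.06 + 358×0.50 + 358×0.08
  = 36.498 + 179.000 + 28.640 = 244.138 m² sabins.
V = 15.7·22.8·7.9 = 2827.884 m³.
T = 0.161 V/A = 0.161·2827.884/244.138 = 1.865 s.

1.865 sec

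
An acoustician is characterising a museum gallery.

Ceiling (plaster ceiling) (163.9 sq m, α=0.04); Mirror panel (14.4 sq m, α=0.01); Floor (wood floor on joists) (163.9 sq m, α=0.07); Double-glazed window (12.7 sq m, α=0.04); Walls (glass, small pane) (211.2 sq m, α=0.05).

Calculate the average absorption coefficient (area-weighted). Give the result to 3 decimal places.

S = Σ Sᵢ = 163.9 + 14.4 + 163.9 + 12.7 + 211.2 = 566.1 sq m.
Weighted sum Σ Sα = 29.241.
ᾱ = 29.241 / 566.1 = 0.052.

0.052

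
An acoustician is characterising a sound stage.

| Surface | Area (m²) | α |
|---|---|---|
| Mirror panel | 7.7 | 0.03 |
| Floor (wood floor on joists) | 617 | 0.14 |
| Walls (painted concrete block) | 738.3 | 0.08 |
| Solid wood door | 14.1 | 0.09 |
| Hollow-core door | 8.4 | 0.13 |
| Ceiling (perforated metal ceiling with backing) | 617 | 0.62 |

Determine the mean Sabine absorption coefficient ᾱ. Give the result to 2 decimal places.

Total surface area S = 2002.5 m².
Weighted sum Σ Sα = 530.576.
ᾱ = 530.576 / 2002.5 = 0.26.

0.26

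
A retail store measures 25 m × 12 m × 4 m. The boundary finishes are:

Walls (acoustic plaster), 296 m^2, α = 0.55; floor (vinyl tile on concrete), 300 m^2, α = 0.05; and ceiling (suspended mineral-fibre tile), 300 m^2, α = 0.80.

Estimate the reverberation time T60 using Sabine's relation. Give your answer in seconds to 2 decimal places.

A = Σ Sᵢαᵢ = 296*0.55 + 300*0.05 + 300*0.80 = 417.800 sabins.
V = 25·12·4 = 1200 m³.
RT60 = 0.161 · V / A = 0.161 × 1200 / 417.800 = 0.46 s.

0.46 seconds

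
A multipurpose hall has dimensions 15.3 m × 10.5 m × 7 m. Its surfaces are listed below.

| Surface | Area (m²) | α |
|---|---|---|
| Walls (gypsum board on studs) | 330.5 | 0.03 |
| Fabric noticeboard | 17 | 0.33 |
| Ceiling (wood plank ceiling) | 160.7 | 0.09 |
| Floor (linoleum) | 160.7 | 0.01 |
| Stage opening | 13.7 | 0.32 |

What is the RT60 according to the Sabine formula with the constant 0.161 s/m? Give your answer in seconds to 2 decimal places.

A = Σ Sᵢαᵢ = 330.5·0.03 + 17·0.33 + 160.7·0.09 + 160.7·0.01 + 13.7·0.32 = 35.979 sabins.
Volume V = 15.3 × 10.5 × 7 = 1124.55 m³.
T = 0.161 V/A = 0.161·1124.55/35.979 = 5.03 s.

5.03 s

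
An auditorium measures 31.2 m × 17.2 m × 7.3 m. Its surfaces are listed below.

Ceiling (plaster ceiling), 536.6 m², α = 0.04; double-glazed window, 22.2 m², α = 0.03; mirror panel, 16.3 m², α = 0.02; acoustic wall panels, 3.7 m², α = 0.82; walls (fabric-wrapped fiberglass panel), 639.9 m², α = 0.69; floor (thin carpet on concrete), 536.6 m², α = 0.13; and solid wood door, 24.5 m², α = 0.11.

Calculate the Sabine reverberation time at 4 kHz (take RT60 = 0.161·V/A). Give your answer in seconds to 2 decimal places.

1.17 sec

A = Σ Sᵢαᵢ = 536.6×0.04 + 22.2×0.03 + 16.3×0.02 + 3.7×0.82 + 639.9×0.69 + 536.6×0.13 + 24.5×0.11 = 539.474 sabins.
Room volume: 3917.472 m³.
T = 0.161 V/A = 0.161·3917.472/539.474 = 1.17 s.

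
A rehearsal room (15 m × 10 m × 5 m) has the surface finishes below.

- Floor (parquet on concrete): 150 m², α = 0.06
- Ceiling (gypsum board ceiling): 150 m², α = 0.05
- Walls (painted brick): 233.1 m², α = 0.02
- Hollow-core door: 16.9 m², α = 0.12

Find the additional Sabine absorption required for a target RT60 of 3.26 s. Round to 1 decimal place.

13.8 sabins

Total absorption A₁ = 150*0.06 + 150*0.05 + 233.1*0.02 + 16.9*0.12
  = 9.000 + 7.500 + 4.662 + 2.028 = 23.190 m² sabins.
Target A₂ = 0.161·750/3.26 = 37.040 sabins (V = 750 m³).
ΔA = A₂ − A₁ = 37.040 − 23.190 = 13.8 sabins.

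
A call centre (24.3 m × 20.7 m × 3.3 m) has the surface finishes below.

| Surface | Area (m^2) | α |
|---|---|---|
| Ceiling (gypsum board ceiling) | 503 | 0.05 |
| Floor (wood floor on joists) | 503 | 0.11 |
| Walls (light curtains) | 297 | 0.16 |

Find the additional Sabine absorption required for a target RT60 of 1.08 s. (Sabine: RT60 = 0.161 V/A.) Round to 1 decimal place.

Summing Sᵢαᵢ: 25.150 + 55.330 + 47.520 → A₁ = 128.000 sabins.
V = 1659.933 m³. Required absorption A₂ = 0.161 × 1659.933 / 1.08 = 247.453 sabins.
Additional absorption ΔA = 247.453 − 128.000 = 119.5 sabins.

119.5 sabins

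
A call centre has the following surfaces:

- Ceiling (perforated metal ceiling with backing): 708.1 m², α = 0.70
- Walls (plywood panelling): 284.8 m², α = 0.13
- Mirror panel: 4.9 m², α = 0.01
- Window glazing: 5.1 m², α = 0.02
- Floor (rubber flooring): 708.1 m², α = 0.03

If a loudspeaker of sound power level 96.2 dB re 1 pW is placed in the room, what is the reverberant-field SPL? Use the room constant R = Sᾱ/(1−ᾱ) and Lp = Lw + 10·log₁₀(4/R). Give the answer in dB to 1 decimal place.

Σ(Sᵢαᵢ) = 708.1×0.70 + 284.8×0.13 + 4.9×0.01 + 5.1×0.02 + 708.1×0.03 = 554.088; total area S = 1711.0 m².
ᾱ = 0.3238, so room constant R = A/(1−ᾱ) = 819.414 m².
Lp = 96.2 + 10·log₁₀(4/819.414) = 96.2 + (-23.11) = 73.1 dB.

73.1 dB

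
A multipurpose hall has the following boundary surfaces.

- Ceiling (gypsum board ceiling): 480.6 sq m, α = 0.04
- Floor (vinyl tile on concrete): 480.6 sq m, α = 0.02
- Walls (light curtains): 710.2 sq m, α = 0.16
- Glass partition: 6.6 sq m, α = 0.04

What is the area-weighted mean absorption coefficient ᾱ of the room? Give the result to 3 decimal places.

S = Σ Sᵢ = 480.6 + 480.6 + 710.2 + 6.6 = 1678.0 sq m.
A = 480.6·0.04 + 480.6·0.02 + 710.2·0.16 + 6.6·0.04 = 142.732 sabins.
ᾱ = 142.732 / 1678.0 = 0.085.

0.085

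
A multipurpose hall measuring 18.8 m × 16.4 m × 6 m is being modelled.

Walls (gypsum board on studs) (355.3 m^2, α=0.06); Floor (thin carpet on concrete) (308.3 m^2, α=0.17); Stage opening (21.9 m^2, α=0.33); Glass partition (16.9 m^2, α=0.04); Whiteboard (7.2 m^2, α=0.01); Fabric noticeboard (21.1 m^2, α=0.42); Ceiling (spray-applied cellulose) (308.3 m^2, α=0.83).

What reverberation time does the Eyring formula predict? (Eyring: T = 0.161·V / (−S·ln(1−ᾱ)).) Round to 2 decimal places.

Total surface area S = 355.3 + 308.3 + 21.9 + 16.9 + 7.2 + 21.1 + 308.3 = 1039.0 m^2.
Absorption A = 355.3·0.06 + 308.3·0.17 + 21.9·0.33 + 16.9·0.04 + 7.2·0.01 + 21.1·0.42 + 308.3·0.83 = 346.455 sabins.
Mean coefficient ᾱ = A/S = 0.3335.
Eyring denominator: −S ln(1−ᾱ) = 421.538.
V = 18.8 × 16.4 × 6 = 1849.92 m³.
RT60 = 0.161 × 1849.92 / 421.538 = 0.71 s.

0.71 sec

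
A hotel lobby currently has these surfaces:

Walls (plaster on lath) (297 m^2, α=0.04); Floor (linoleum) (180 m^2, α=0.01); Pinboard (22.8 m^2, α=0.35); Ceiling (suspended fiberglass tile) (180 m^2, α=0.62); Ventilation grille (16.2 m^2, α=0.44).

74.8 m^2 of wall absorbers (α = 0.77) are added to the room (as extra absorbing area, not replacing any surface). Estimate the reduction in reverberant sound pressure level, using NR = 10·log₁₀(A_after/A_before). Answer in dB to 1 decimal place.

Summing Sᵢαᵢ: 11.880 + 1.800 + 7.980 + 111.600 + 7.128 → A_before = 140.388 sabins.
Treatment contributes 74.8·0.77 = 57.596 sabins.
A_after = 140.388 + 57.596 = 197.984 sabins.
NR = 10·log₁₀(197.984/140.388) = 1.5 dB.

1.5 dB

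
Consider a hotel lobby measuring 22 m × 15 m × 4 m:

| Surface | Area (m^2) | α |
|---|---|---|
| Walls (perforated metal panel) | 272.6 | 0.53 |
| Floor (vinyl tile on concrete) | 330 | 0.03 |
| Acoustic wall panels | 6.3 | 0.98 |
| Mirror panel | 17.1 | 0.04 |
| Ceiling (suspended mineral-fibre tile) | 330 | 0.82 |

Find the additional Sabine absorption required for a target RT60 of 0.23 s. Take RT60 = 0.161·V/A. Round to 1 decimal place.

Summing Sᵢαᵢ: 144.478 + 9.900 + 6.174 + 0.684 + 270.600 → A₁ = 431.836 sabins.
For T = 0.23 s, need A₂ = 0.161·V/T = 0.161·1320/0.23 = 924.000 sabins.
Additional absorption ΔA = 924.000 − 431.836 = 492.2 sabins.

492.2 sabins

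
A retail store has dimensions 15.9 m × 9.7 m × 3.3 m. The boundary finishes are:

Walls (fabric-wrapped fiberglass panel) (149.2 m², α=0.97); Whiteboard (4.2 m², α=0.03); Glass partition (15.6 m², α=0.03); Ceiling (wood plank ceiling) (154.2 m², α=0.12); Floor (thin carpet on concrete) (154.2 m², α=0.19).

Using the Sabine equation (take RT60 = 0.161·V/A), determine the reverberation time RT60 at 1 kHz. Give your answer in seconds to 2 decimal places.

Summing Sᵢαᵢ: 144.724 + 0.126 + 0.468 + 18.504 + 29.298 → A = 193.120 sabins.
Room volume: 508.959 m³.
RT60 = 0.161 · V / A = 0.161 × 508.959 / 193.120 = 0.42 s.

0.42 s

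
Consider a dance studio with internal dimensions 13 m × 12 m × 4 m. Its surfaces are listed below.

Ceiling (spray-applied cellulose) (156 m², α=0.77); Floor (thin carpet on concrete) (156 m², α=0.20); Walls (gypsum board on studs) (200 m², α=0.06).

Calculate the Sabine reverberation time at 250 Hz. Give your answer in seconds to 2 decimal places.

Equivalent absorption area: A = 156*0.77 + 156*0.20 + 200*0.06 = 163.320 m².
V = 13·12·4 = 624 m³.
T = 0.161 V/A = 0.161·624/163.320 = 0.62 s.

0.62 s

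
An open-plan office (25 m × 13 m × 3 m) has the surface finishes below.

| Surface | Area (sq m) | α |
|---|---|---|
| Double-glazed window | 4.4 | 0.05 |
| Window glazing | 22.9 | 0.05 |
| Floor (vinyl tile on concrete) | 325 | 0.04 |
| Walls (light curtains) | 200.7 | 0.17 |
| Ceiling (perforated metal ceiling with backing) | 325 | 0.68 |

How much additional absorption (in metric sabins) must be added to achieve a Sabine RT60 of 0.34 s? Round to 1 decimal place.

Summing Sᵢαᵢ: 0.220 + 1.145 + 13.000 + 34.119 + 221.000 → A₁ = 269.484 sabins.
Target A₂ = 0.161·975/0.34 = 461.691 sabins (V = 975 m³).
Shortfall: 461.691 − 269.484 = 192.2 sabins.

192.2 sabins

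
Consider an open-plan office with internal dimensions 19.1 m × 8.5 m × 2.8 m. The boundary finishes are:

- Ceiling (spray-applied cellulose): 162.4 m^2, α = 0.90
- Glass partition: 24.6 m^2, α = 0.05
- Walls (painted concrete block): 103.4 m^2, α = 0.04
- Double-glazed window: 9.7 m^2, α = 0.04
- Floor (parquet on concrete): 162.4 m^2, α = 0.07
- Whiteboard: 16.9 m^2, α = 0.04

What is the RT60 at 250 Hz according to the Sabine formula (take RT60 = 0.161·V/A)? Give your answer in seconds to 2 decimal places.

A = Σ Sᵢαᵢ = 162.4×0.90 + 24.6×0.05 + 103.4×0.04 + 9.7×0.04 + 162.4×0.07 + 16.9×0.04 = 163.958 sabins.
V = 19.1·8.5·2.8 = 454.58 m³.
Sabine: RT60 = 0.161 × 454.58 / 163.958 = 0.45 s.

0.45 seconds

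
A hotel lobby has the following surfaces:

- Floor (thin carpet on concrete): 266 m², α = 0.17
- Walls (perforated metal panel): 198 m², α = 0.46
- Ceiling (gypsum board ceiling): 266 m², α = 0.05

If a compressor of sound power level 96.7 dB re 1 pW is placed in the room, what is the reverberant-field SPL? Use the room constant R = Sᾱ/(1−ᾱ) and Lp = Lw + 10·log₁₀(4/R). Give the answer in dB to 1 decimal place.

A = 149.600 sabins; S = 730.0 m².
ᾱ = 0.2049, so room constant R = A/(1−ᾱ) = 188.152 m².
Lp = Lw + 10 log₁₀(4/R) = 96.7 -16.72 = 80.0 dB.

80.0 dB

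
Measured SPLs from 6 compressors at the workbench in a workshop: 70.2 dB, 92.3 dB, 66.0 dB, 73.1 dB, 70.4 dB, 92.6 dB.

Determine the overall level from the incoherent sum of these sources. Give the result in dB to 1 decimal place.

Converting to relative power and adding: 10^(70.2/10) + 10^(92.3/10) + 10^(66.0/10) + 10^(73.1/10) + 10^(70.4/10) + 10^(92.6/10) = 3.564e+09.
Combined level = 10 log₁₀(3.564e+09) = 95.5 dB.

95.5 dB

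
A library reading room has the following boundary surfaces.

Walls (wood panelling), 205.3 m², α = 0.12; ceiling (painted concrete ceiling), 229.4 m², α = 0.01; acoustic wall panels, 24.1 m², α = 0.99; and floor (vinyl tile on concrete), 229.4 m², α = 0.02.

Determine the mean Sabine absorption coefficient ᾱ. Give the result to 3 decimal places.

S = Σ Sᵢ = 205.3 + 229.4 + 24.1 + 229.4 = 688.2 m².
Σ(Sᵢαᵢ) = 205.3·0.12 + 229.4·0.01 + 24.1·0.99 + 229.4·0.02 = 55.377.
ᾱ = 55.377 / 688.2 = 0.080.

0.080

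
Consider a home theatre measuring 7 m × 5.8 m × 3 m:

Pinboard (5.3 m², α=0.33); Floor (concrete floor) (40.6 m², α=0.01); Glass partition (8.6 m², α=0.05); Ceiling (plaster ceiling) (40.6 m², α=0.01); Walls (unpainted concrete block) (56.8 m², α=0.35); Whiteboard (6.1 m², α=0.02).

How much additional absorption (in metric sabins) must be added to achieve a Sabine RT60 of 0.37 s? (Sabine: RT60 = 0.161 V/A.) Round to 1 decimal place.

A₁ = Σ Sᵢαᵢ = 5.3*0.33 + 40.6*0.01 + 8.6*0.05 + 40.6*0.01 + 56.8*0.35 + 6.1*0.02 = 22.993 sabins.
V = 121.8 m³. Required absorption A₂ = 0.161 × 121.8 / 0.37 = 52.999 sabins.
ΔA = A₂ − A₁ = 52.999 − 22.993 = 30.0 sabins.

30.0 sabins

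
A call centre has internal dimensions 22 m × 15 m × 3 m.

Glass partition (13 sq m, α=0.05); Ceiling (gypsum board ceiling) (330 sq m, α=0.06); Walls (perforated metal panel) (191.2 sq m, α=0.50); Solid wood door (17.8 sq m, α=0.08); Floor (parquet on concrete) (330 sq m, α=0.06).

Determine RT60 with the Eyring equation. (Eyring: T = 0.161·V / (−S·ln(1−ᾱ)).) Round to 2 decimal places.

Total surface area S = 13 + 330 + 191.2 + 17.8 + 330 = 882.0 sq m.
Σ(Sᵢαᵢ) = 13×0.05 + 330×0.06 + 191.2×0.50 + 17.8×0.08 + 330×0.06 = 137.274.
ᾱ = 137.274 / 882.0 = 0.1556.
Eyring denominator: −S ln(1−ᾱ) = 149.172.
V = 22 × 15 × 3 = 990 m³.
T = 0.161·V/[−S·ln(1−ᾱ)] = 0.161·990/149.172 = 1.07 s.

1.07 seconds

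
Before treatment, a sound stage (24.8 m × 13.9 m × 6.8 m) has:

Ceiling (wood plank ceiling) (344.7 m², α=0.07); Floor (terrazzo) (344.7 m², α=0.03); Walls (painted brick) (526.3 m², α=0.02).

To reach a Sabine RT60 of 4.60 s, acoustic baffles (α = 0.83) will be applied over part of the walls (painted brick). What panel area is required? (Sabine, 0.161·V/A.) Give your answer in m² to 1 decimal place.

A₁ = Σ Sᵢαᵢ = 344.7×0.07 + 344.7×0.03 + 526.3×0.02 = 44.996 sabins.
Required A₂ = 0.161·2344.096/4.60 = 82.043 sabins.
Absorption to add: 82.043 − 44.996 = 37.047 sabins.
Net gain per m²: Δα = 0.83 − 0.02 = 0.81.
Panel area = 37.047 / 0.81 = 45.7 m².

45.7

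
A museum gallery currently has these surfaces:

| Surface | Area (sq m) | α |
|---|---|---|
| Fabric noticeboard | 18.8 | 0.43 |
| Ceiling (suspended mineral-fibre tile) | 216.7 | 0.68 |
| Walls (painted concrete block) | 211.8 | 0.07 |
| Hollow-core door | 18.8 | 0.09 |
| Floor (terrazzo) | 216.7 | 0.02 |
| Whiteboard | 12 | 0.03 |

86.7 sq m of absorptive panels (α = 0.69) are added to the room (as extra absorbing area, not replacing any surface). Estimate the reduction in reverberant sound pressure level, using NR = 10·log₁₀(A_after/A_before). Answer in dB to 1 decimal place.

Summing Sᵢαᵢ: 8.084 + 147.356 + 14.826 + 1.692 + 4.334 + 0.360 → A_before = 176.652 sabins.
Added absorption = 86.7 × 0.69 = 59.823 sabins.
A_after = 176.652 + 59.823 = 236.475 sabins.
NR = 10·log₁₀(236.475/176.652) = 1.3 dB.

1.3 dB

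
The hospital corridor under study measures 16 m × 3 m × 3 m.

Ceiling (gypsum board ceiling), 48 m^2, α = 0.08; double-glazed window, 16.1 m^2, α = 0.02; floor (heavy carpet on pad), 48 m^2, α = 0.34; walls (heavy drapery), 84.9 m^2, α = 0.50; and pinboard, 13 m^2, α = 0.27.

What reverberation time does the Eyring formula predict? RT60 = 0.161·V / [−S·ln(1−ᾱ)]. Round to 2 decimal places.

S = Σ Sᵢ = 210.0 m^2.
Σ(Sᵢαᵢ) = 48·0.08 + 16.1·0.02 + 48·0.34 + 84.9·0.50 + 13·0.27 = 66.442.
ᾱ = 66.442 / 210.0 = 0.3164.
Eyring denominator: −S ln(1−ᾱ) = 79.880.
V = 16 × 3 × 3 = 144 m³.
RT60 = 0.161 × 144 / 79.880 = 0.29 s.

0.29 s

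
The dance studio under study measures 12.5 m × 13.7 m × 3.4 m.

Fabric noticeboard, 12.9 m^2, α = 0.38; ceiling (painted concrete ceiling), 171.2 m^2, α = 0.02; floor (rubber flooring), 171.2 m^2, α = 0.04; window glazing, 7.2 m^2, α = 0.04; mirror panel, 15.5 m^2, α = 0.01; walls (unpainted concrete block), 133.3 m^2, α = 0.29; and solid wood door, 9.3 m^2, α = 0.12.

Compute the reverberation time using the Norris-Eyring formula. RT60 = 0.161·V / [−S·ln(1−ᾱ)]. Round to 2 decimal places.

S = Σ Sᵢ = 520.6 m^2.
Σ(Sᵢαᵢ) = 12.9×0.38 + 171.2×0.02 + 171.2×0.04 + 7.2×0.04 + 15.5×0.01 + 133.3×0.29 + 9.3×0.12 = 55.390.
Mean coefficient ᾱ = A/S = 0.1064.
Eyring denominator: −S ln(1−ᾱ) = 58.566.
V = 12.5 × 13.7 × 3.4 = 582.25 m³.
T = 0.161·V/[−S·ln(1−ᾱ)] = 0.161·582.25/58.566 = 1.60 s.

1.60 seconds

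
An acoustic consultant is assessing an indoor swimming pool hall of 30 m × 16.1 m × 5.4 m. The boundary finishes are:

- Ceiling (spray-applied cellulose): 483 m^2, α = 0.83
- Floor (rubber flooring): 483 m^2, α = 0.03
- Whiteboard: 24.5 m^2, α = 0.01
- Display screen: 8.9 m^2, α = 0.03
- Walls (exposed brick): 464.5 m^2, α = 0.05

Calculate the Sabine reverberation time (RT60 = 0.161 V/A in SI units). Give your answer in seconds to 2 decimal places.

0.96 s

Total absorption A = 483*0.83 + 483*0.03 + 24.5*0.01 + 8.9*0.03 + 464.5*0.05
  = 400.890 + 14.490 + 0.245 + 0.267 + 23.225 = 439.117 m^2 sabins.
V = 30·16.1·5.4 = 2608.2 m³.
RT60 = 0.161 · V / A = 0.161 × 2608.2 / 439.117 = 0.96 s.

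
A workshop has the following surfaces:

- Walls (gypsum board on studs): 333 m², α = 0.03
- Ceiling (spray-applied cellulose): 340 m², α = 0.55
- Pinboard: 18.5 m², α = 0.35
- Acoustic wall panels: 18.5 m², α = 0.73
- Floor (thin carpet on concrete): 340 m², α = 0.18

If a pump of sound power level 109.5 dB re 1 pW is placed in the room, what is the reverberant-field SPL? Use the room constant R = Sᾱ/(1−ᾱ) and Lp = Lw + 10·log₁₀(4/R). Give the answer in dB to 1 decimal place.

89.7 dB

Σ(Sᵢαᵢ) = 333·0.03 + 340·0.55 + 18.5·0.35 + 18.5·0.73 + 340·0.18 = 278.170; total area S = 1050.0 m².
ᾱ = 278.170/1050.0 = 0.2649; R = Sᾱ/(1−ᾱ) = 278.170/(1−0.2649) = 378.411 m².
Lp = Lw + 10 log₁₀(4/R) = 109.5 -19.76 = 89.7 dB.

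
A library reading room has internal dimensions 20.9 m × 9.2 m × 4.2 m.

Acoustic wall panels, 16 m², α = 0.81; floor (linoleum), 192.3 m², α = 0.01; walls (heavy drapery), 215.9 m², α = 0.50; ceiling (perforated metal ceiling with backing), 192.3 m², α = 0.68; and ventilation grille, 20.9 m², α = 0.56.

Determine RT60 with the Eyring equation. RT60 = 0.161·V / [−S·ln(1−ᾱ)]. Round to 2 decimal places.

Total surface area S = 16 + 192.3 + 215.9 + 192.3 + 20.9 = 637.4 m².
Σ(Sᵢαᵢ) = 16·0.81 + 192.3·0.01 + 215.9·0.50 + 192.3·0.68 + 20.9·0.56 = 265.301.
ᾱ = 265.301 / 637.4 = 0.4162.
Eyring denominator: −S ln(1−ᾱ) = 343.047.
V = 20.9 × 9.2 × 4.2 = 807.576 m³.
T = 0.161·V/[−S·ln(1−ᾱ)] = 0.161·807.576/343.047 = 0.38 s.

0.38 seconds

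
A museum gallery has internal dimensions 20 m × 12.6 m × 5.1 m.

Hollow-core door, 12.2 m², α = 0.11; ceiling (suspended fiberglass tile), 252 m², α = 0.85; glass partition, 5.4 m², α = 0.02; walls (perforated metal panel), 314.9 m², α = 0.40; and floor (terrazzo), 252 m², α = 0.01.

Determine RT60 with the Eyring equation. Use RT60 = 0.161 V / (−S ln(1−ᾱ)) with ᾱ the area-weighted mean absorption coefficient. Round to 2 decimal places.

Total surface area S = 12.2 + 252 + 5.4 + 314.9 + 252 = 836.5 m².
Σ(Sᵢαᵢ) = 12.2×0.11 + 252×0.85 + 5.4×0.02 + 314.9×0.40 + 252×0.01 = 344.130.
Mean coefficient ᾱ = A/S = 0.4114.
−S·ln(1−ᾱ) = −836.5 × ln(1 − 0.4114) = 443.352.
V = 20 × 12.6 × 5.1 = 1285.2 m³.
T = 0.161·V/[−S·ln(1−ᾱ)] = 0.161·1285.2/443.352 = 0.47 s.

0.47 sec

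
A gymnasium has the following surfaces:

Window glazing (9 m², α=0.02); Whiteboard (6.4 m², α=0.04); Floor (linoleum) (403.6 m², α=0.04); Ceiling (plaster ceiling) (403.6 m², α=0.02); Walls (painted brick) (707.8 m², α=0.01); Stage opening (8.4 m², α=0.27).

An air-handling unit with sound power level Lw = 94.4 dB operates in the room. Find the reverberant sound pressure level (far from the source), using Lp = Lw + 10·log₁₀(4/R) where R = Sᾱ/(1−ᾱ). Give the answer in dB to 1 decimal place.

Σ(Sᵢαᵢ) = 9×0.02 + 6.4×0.04 + 403.6×0.04 + 403.6×0.02 + 707.8×0.01 + 8.4×0.27 = 33.998; total area S = 1538.8 m².
ᾱ = 33.998/1538.8 = 0.0221; R = Sᾱ/(1−ᾱ) = 33.998/(1−0.0221) = 34.766 m².
Lp = 94.4 + 10·log₁₀(4/34.766) = 94.4 + (-9.39) = 85.0 dB.

85.0 dB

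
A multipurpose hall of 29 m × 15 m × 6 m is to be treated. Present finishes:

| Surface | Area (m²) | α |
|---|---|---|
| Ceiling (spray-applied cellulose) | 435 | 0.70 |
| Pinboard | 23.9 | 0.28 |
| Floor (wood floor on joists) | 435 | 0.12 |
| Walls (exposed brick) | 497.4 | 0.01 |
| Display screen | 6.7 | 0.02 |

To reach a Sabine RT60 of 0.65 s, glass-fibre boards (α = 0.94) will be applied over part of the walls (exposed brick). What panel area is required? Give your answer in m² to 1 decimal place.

A₁ = Σ Sᵢαᵢ = 435×0.70 + 23.9×0.28 + 435×0.12 + 497.4×0.01 + 6.7×0.02 = 368.500 sabins.
V = 2610 m³. Target absorption A₂ = 0.161 × 2610 / 0.65 = 646.477 sabins.
Absorption to add: 646.477 − 368.500 = 277.977 sabins.
Net gain per m²: Δα = 0.94 − 0.01 = 0.93.
Area = ΔA/Δα = 277.977/0.93 = 298.9 m².

298.9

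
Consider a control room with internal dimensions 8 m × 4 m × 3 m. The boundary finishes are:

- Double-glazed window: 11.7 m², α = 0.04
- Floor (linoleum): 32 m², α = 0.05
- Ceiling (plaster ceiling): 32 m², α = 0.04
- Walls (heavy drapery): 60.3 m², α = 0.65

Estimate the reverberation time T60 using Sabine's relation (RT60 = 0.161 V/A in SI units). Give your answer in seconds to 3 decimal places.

Total absorption A = 11.7×0.04 + 32×0.05 + 32×0.04 + 60.3×0.65
  = 0.468 + 1.600 + 1.280 + 39.195 = 42.543 m² sabins.
V = 8·4·3 = 96 m³.
Sabine: RT60 = 0.161 × 96 / 42.543 = 0.363 s.

0.363 s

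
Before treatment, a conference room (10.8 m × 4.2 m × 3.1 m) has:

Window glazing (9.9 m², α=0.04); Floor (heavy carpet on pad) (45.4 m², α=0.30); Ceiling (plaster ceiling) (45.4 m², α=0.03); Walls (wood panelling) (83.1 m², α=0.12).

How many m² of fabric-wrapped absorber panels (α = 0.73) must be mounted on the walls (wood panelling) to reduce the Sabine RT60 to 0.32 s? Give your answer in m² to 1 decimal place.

74.4

Equivalent absorption area: A₁ = 9.9×0.04 + 45.4×0.30 + 45.4×0.03 + 83.1×0.12 = 25.350 m².
Required A₂ = 0.161·140.616/0.32 = 70.747 sabins.
Absorption to add: 70.747 − 25.350 = 45.397 sabins.
Each m² of panel replacing the walls (wood panelling) adds (0.73 − 0.12) = 0.61 sabins.
Panel area = 45.397 / 0.61 = 74.4 m².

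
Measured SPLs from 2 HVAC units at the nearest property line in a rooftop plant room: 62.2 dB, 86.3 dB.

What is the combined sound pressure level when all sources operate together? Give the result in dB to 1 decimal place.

Sum in the linear (power) domain: Σ 10^(Lᵢ/10) = 10^(62.2/10) + 10^(86.3/10) = 4.282e+08.
Combined level = 10 log₁₀(4.282e+08) = 86.3 dB.

86.3 dB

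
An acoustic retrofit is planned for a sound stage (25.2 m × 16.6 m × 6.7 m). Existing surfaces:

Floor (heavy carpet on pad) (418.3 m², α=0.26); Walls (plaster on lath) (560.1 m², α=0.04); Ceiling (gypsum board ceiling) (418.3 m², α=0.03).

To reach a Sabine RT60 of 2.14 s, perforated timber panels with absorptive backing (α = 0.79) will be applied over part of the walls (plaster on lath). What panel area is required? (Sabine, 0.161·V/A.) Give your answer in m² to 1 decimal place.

89.5

Summing Sᵢαᵢ: 108.758 + 22.404 + 12.549 → A₁ = 143.711 sabins.
V = 2802.744 m³. Target absorption A₂ = 0.161 × 2802.744 / 2.14 = 210.861 sabins.
Absorption to add: 210.861 − 143.711 = 67.150 sabins.
Net gain per m²: Δα = 0.79 − 0.04 = 0.75.
Panel area = 67.150 / 0.75 = 89.5 m².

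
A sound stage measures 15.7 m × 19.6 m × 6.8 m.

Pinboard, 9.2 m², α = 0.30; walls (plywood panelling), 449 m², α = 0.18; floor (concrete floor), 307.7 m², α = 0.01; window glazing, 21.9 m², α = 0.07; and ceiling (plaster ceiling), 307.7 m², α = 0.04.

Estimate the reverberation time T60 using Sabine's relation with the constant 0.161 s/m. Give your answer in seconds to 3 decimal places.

A = Σ Sᵢαᵢ = 9.2×0.30 + 449×0.18 + 307.7×0.01 + 21.9×0.07 + 307.7×0.04 = 100.498 sabins.
Room volume: 2092.496 m³.
T = 0.161 V/A = 0.161·2092.496/100.498 = 3.352 s.

3.352 s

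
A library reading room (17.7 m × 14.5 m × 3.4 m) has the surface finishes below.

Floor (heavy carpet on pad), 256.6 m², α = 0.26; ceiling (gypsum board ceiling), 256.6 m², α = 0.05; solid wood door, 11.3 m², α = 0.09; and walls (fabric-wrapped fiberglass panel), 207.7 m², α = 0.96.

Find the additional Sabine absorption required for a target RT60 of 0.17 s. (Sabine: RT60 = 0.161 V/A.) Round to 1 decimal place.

A₁ = Σ Sᵢαᵢ = 256.6·0.26 + 256.6·0.05 + 11.3·0.09 + 207.7·0.96 = 279.955 sabins.
For T = 0.17 s, need A₂ = 0.161·V/T = 0.161·872.61/0.17 = 826.413 sabins.
Additional absorption ΔA = 826.413 − 279.955 = 546.5 sabins.

546.5 sabins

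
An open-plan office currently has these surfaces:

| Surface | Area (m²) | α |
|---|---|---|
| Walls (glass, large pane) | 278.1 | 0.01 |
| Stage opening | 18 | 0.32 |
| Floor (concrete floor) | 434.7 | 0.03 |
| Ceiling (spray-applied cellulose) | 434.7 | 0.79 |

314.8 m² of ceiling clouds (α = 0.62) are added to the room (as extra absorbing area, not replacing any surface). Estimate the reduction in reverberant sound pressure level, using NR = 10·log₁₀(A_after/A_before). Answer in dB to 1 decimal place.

A_before = Σ Sᵢαᵢ = 278.1·0.01 + 18·0.32 + 434.7·0.03 + 434.7·0.79 = 364.995 sabins.
Treatment contributes 314.8·0.62 = 195.176 sabins.
New total A_after = 560.171 sabins.
NR = 10·log₁₀(560.171/364.995) = 1.9 dB.

1.9 dB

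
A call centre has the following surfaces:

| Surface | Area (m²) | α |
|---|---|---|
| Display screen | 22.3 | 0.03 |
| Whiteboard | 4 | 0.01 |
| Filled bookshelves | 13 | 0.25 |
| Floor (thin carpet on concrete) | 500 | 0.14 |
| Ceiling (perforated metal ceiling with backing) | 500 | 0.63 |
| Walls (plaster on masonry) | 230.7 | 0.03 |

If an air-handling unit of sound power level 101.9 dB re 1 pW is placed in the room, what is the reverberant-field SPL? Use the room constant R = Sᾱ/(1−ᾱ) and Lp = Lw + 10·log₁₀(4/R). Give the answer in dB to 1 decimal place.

Σ(Sᵢαᵢ) = 22.3·0.03 + 4·0.01 + 13·0.25 + 500·0.14 + 500·0.63 + 230.7·0.03 = 395.880; total area S = 1270.0 m².
ᾱ = 395.880/1270.0 = 0.3117; R = Sᾱ/(1−ᾱ) = 395.880/(1−0.3117) = 575.156 m².
Lp = Lw + 10 log₁₀(4/R) = 101.9 -21.58 = 80.3 dB.

80.3 dB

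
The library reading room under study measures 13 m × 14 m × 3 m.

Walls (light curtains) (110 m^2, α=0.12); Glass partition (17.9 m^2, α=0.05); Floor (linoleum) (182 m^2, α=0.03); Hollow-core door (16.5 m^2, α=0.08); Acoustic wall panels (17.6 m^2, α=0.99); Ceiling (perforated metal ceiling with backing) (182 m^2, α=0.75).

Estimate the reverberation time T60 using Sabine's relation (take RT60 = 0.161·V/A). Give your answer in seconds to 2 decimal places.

0.50 s

Equivalent absorption area: A = 110*0.12 + 17.9*0.05 + 182*0.03 + 16.5*0.08 + 17.6*0.99 + 182*0.75 = 174.799 m^2.
Room volume: 546 m³.
RT60 = 0.161 · V / A = 0.161 × 546 / 174.799 = 0.50 s.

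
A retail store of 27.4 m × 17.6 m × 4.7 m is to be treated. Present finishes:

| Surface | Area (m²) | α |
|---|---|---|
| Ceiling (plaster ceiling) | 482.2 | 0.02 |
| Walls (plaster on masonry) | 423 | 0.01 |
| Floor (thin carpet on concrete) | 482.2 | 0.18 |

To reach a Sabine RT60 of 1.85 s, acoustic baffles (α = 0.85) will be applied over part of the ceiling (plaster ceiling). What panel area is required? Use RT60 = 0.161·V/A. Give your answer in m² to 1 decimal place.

Equivalent absorption area: A₁ = 482.2*0.02 + 423*0.01 + 482.2*0.18 = 100.670 m².
V = 2266.528 m³. Target absorption A₂ = 0.161 × 2266.528 / 1.85 = 197.249 sabins.
ΔA needed = 197.249 − 100.670 = 96.579 sabins.
Each m² of panel replacing the ceiling (plaster ceiling) adds (0.85 − 0.02) = 0.83 sabins.
Panel area = 96.579 / 0.83 = 116.4 m².

116.4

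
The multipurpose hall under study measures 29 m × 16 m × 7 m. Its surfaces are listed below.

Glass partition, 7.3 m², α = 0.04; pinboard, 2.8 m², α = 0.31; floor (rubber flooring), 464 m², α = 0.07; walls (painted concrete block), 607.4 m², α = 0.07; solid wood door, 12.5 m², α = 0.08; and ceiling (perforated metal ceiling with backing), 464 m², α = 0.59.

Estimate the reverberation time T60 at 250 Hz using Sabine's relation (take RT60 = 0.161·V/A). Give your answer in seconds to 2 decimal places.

1.49 s

Total absorption A = 7.3*0.04 + 2.8*0.31 + 464*0.07 + 607.4*0.07 + 12.5*0.08 + 464*0.59
  = 0.292 + 0.868 + 32.480 + 42.518 + 1.000 + 273.760 = 350.918 m² sabins.
V = 29·16·7 = 3248 m³.
Sabine: RT60 = 0.161 × 3248 / 350.918 = 1.49 s.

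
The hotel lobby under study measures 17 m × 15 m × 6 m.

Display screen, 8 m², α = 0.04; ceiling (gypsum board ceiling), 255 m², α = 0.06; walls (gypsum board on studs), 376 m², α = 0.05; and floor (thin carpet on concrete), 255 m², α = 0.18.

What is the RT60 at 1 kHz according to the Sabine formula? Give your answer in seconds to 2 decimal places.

3.07 sec

Summing Sᵢαᵢ: 0.320 + 15.300 + 18.800 + 45.900 → A = 80.320 sabins.
V = 17·15·6 = 1530 m³.
RT60 = 0.161 · V / A = 0.161 × 1530 / 80.320 = 3.07 s.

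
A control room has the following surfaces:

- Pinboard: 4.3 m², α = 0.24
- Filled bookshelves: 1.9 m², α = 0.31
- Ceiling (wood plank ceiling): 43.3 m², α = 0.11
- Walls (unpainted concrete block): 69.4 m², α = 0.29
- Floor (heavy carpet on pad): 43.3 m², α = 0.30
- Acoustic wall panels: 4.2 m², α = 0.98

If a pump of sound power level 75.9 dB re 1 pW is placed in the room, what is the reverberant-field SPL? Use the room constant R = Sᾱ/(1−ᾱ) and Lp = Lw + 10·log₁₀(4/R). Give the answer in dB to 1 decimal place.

Σ(Sᵢαᵢ) = 4.3×0.24 + 1.9×0.31 + 43.3×0.11 + 69.4×0.29 + 43.3×0.30 + 4.2×0.98 = 43.616; total area S = 166.4 m².
ᾱ = 43.616/166.4 = 0.2621; R = Sᾱ/(1−ᾱ) = 43.616/(1−0.2621) = 59.108 m².
Lp = 75.9 + 10·log₁₀(4/59.108) = 75.9 + (-11.70) = 64.2 dB.

64.2 dB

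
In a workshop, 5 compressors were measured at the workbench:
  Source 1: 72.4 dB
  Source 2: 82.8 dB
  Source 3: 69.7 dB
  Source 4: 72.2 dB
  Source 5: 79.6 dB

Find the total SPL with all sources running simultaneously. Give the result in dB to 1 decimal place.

Converting to relative power and adding: 10^(72.4/10) + 10^(82.8/10) + 10^(69.7/10) + 10^(72.2/10) + 10^(79.6/10) = 3.251e+08.
L_total = 10·log₁₀(3.251e+08) = 85.1 dB.

85.1 dB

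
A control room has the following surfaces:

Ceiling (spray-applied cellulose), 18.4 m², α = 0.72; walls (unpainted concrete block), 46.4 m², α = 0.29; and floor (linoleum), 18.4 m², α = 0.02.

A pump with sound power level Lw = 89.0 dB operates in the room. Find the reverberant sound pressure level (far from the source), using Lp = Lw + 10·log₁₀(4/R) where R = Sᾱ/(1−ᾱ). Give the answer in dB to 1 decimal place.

79.0 dB

Σ(Sᵢαᵢ) = 18.4×0.72 + 46.4×0.29 + 18.4×0.02 = 27.072; total area S = 83.2 m².
ᾱ = 27.072/83.2 = 0.3254; R = Sᾱ/(1−ᾱ) = 27.072/(1−0.3254) = 40.130 m².
Lp = Lw + 10 log₁₀(4/R) = 89.0 -10.01 = 79.0 dB.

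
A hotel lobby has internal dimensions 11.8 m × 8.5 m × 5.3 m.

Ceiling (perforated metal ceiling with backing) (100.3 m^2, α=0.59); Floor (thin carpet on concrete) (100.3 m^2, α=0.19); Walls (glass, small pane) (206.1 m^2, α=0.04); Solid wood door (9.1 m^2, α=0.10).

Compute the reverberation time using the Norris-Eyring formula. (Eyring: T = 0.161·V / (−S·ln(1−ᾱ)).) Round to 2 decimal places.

0.87 sec

Total surface area S = 100.3 + 100.3 + 206.1 + 9.1 = 415.8 m^2.
Σ(Sᵢαᵢ) = 100.3·0.59 + 100.3·0.19 + 206.1·0.04 + 9.1·0.10 = 87.388.
Mean coefficient ᾱ = A/S = 0.2102.
Eyring denominator: −S ln(1−ᾱ) = 98.119.
V = 11.8 × 8.5 × 5.3 = 531.59 m³.
T = 0.161·V/[−S·ln(1−ᾱ)] = 0.161·531.59/98.119 = 0.87 s.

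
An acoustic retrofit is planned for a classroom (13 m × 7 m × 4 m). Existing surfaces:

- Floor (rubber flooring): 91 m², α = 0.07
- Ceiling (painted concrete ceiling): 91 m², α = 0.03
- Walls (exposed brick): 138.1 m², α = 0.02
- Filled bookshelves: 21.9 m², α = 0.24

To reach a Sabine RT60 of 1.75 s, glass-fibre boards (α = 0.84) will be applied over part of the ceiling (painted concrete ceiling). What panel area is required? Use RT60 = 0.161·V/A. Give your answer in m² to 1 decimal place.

20.2

Equivalent absorption area: A₁ = 91·0.07 + 91·0.03 + 138.1·0.02 + 21.9·0.24 = 17.118 m².
V = 364 m³. Target absorption A₂ = 0.161 × 364 / 1.75 = 33.488 sabins.
Absorption to add: 33.488 − 17.118 = 16.370 sabins.
Each m² of panel replacing the ceiling (painted concrete ceiling) adds (0.84 − 0.03) = 0.81 sabins.
Panel area = 16.370 / 0.81 = 20.2 m².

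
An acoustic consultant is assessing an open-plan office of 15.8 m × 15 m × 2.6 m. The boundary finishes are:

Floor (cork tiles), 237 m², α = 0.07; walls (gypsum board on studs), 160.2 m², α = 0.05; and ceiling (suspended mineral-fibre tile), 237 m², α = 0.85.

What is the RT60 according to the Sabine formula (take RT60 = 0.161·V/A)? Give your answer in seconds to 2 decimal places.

A = Σ Sᵢαᵢ = 237*0.07 + 160.2*0.05 + 237*0.85 = 226.050 sabins.
Room volume: 616.2 m³.
T = 0.161 V/A = 0.161·616.2/226.050 = 0.44 s.

0.44 seconds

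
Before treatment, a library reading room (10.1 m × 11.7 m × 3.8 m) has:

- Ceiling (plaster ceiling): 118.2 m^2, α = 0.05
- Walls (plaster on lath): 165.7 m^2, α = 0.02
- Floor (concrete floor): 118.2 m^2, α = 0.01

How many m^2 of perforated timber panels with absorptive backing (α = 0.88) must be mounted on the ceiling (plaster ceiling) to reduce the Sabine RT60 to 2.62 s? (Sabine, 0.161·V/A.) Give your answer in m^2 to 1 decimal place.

A₁ = Σ Sᵢαᵢ = 118.2*0.05 + 165.7*0.02 + 118.2*0.01 = 10.406 sabins.
V = 449.046 m³. Target absorption A₂ = 0.161 × 449.046 / 2.62 = 27.594 sabins.
Absorption to add: 27.594 − 10.406 = 17.188 sabins.
Each m^2 of panel replacing the ceiling (plaster ceiling) adds (0.88 − 0.05) = 0.83 sabins.
Area = ΔA/Δα = 17.188/0.83 = 20.7 m^2.

20.7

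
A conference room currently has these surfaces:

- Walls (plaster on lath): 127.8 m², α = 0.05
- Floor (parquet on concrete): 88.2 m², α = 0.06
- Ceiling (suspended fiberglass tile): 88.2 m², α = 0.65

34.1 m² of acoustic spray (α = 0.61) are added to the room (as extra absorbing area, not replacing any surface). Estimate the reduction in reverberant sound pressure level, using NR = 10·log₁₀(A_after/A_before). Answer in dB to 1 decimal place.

1.1 dB

Equivalent absorption area: A_before = 127.8·0.05 + 88.2·0.06 + 88.2·0.65 = 69.012 m².
Treatment contributes 34.1·0.61 = 20.801 sabins.
A_after = 69.012 + 20.801 = 89.813 sabins.
NR = 10·log₁₀(89.813/69.012) = 1.1 dB.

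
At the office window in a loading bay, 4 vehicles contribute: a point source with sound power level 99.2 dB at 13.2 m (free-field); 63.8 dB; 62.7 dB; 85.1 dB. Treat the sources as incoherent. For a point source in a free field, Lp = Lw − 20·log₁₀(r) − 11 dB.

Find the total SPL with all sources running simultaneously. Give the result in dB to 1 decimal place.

Source at 13.2 m: Lp = 99.2 − 20·log₁₀(13.2) − 11 = 65.8 dB.
Sum in the linear (power) domain: Σ 10^(Lᵢ/10) = 10^(65.8/10) + 10^(63.8/10) + 10^(62.7/10) + 10^(85.1/10) = 3.317e+08.
Back to dB: 10·log₁₀ Σ = 85.2 dB.

85.2 dB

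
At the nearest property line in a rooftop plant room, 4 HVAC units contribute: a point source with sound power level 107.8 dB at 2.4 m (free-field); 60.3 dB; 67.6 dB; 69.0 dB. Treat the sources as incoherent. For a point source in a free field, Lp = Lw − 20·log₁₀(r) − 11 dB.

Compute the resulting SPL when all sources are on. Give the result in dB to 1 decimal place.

89.3 dB

Source at 2.4 m: Lp = 107.8 − 20·log₁₀(2.4) − 11 = 89.2 dB.
Σ 10^(Lᵢ/10) = 8.465e+08.
Back to dB: 10·log₁₀ Σ = 89.3 dB.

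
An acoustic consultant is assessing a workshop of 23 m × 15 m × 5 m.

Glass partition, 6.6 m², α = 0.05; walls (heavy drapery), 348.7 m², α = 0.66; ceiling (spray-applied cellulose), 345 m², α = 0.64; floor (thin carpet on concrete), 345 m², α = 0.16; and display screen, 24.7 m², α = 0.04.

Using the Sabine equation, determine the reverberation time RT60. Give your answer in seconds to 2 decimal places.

A = Σ Sᵢαᵢ = 6.6×0.05 + 348.7×0.66 + 345×0.64 + 345×0.16 + 24.7×0.04 = 507.460 sabins.
Volume V = 23 × 15 × 5 = 1725 m³.
Sabine: RT60 = 0.161 × 1725 / 507.460 = 0.55 s.

0.55 s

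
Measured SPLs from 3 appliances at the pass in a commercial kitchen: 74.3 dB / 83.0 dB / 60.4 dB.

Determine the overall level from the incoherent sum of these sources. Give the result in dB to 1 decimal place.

83.6 dB

Converting to relative power and adding: 10^(74.3/10) + 10^(83.0/10) + 10^(60.4/10) = 2.275e+08.
Back to dB: 10·log₁₀ Σ = 83.6 dB.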